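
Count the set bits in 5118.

10

5118 = 1001111111110
Count the 1s: 1 + 1 + 1 + 1 + 1 + 1 + 1 + 1 + 1 + 1 = 10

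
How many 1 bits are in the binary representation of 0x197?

6

0x197 = 110010111
Count the 1s: 1 + 1 + 1 + 1 + 1 + 1 = 6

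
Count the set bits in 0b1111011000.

n = 1111011000
Count the 1s: 1 + 1 + 1 + 1 + 1 + 1 = 6

6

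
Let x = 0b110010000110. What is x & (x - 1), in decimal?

3204

x = 110010000110 = 3206
x - 1 = 110010000101
AND   = 110010000100 = 3204
(x & (x - 1) clears the lowest set bit of x.)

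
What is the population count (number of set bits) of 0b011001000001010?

5

n = 11001000001010
Count the 1s: 1 + 1 + 1 + 1 + 1 = 5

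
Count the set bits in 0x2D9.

6

0x2D9 = 1011011001
Count the 1s: 1 + 1 + 1 + 1 + 1 + 1 = 6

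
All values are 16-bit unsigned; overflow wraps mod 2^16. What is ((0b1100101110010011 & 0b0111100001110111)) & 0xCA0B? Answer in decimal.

0b1100101110010011 = 1100101110010011
0b0111100001110111 = 0111100001110111
→ & → 0100100000010011 = 18451
0xCA0B = 1100101000001011
→ & → 0100100000000011 = 18435

18435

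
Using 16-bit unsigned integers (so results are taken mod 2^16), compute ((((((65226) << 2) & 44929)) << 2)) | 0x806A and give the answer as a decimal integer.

65226 = 1111111011001010
→ << 2 (mod 2^16) → 1111101100101000 = 64296
44929 = 1010111110000001
→ & → 1010101100000000 = 43776
→ << 2 (mod 2^16) → 1010110000000000 = 44032
0x806A = 1000000001101010
→ | → 1010110001101010 = 44138

44138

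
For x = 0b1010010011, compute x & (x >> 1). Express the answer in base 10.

x = 1010010011 = 659
x>>1 = 0101001001
AND  = 0000000001 = 1
(x & (x >> 1) has a 1 wherever x has two consecutive 1 bits.)

1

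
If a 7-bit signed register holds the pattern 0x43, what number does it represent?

pattern = 1000011 (MSB is 1 ⇒ negative)
Invert: 0111100, add 1 → 0111101 = 61, so the value is -61.
(Equivalently: 67 - 2^7 = 67 - 128 = -61.)

-61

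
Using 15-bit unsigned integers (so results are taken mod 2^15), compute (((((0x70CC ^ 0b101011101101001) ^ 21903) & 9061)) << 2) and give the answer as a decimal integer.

2176

0x70CC = 111000011001100
0b101011101101001 = 101011101101001
→ ^ → 010011110100101 = 10149
21903 = 101010110001111
→ ^ → 111001000101010 = 29226
9061 = 010001101100101
→ & → 010001000100000 = 8736
→ << 2 (mod 2^15) → 000100010000000 = 2176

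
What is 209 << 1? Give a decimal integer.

418

209 = 011010001
shift left by 1 → 110100010 = 418
(equivalently, 209 × 2^1 = 209 × 2)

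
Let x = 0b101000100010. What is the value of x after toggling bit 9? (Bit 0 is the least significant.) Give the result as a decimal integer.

x = 101000100010
bit 9 is currently 1; toggle it via x ^ (1 << 9) = x ^ 512
→ 100000100010 = 2082

2082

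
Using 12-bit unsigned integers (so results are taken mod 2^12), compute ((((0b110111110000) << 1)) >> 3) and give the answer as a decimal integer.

0b110111110000 = 110111110000
→ << 1 (mod 2^12) → 101111100000 = 3040
→ >> 3 → 000101111100 = 380

380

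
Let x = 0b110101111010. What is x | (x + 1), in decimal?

3451

x = 110101111010 = 3450
x + 1 = 110101111011
OR    = 110101111011 = 3451
(x | (x + 1) sets the lowest cleared bit.)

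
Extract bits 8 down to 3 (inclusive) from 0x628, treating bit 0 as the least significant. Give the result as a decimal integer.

v = 00011000101000
Shift right by 3: 00011000101
Mask low 6 bits: 000101 = 5

5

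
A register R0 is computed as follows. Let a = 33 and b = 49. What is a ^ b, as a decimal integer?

33 = 100001
49 = 110001
XOR → 010000 = 16

16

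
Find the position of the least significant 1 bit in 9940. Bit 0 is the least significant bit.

2

9940 = 10011011010100
Trailing zeros: 2, so the lowest set bit is bit 2 (value 4).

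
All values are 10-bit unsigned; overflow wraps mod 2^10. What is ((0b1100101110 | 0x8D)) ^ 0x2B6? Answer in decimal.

281

0b1100101110 = 1100101110
0x8D = 0010001101
→ | → 1110101111 = 943
0x2B6 = 1010110110
→ ^ → 0100011001 = 281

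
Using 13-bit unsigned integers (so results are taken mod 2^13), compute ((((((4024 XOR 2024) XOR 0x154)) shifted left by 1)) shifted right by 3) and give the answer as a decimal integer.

4024 = 0111110111000
2024 = 0011111101000
→ XOR → 0100001010000 = 2128
0x154 = 0000101010100
→ XOR → 0100100000100 = 2308
→ shifted left by 1 (mod 2^13) → 1001000001000 = 4616
→ shifted right by 3 → 0001001000001 = 577

577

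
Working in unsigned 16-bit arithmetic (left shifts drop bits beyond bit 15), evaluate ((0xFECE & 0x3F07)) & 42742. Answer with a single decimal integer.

9734

0xFECE = 1111111011001110
0x3F07 = 0011111100000111
→ & → 0011111000000110 = 15878
42742 = 1010011011110110
→ & → 0010011000000110 = 9734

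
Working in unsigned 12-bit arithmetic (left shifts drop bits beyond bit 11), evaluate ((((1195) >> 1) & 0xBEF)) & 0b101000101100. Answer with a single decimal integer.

1195 = 010010101011
→ >> 1 → 001001010101 = 597
0xBEF = 101111101111
→ & → 001001000101 = 581
0b101000101100 = 101000101100
→ & → 001000000100 = 516

516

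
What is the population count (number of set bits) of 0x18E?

0x18E = 110001110
Count the 1s: 1 + 1 + 1 + 1 + 1 = 5

5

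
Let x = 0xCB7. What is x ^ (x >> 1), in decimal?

x = 110010110111 = 3255
x>>1 = 011001011011
XOR  = 101011101100 = 2796
(x ^ (x >> 1) gives the standard binary-reflected Gray code of x.)

2796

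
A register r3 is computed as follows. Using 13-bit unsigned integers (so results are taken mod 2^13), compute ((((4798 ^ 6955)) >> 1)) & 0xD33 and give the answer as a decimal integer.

1026

4798 = 1001010111110
6955 = 1101100101011
→ ^ → 0100110010101 = 2453
→ >> 1 → 0010011001010 = 1226
0xD33 = 0110100110011
→ & → 0010000000010 = 1026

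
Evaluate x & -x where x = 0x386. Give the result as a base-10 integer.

x = 1110000110 = 902
-x (two's complement) = …0001111010
AND   = 0000000010 = 2
(x & -x isolates the lowest set bit of x.)

2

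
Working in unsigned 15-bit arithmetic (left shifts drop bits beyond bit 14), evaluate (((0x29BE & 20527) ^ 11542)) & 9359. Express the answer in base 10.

0x29BE = 010100110111110
20527 = 101000000101111
→ & → 000000000101110 = 46
11542 = 010110100010110
→ ^ → 010110100111000 = 11576
9359 = 010010010001111
→ & → 010010000001000 = 9224

9224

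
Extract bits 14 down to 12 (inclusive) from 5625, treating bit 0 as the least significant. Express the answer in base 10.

v = 001010111111001
Shift right by 12: 001
Mask low 3 bits: 001 = 1

1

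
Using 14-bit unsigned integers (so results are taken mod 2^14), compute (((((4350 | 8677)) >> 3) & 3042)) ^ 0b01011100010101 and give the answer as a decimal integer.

5431

4350 = 01000011111110
8677 = 10000111100101
→ | → 11000111111111 = 12799
→ >> 3 → 00011000111111 = 1599
3042 = 00101111100010
→ & → 00001000100010 = 546
0b01011100010101 = 01011100010101
→ ^ → 01010100110111 = 5431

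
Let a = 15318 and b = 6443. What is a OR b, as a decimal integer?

15318 = 11101111010110
6443 = 01100100101011
 OR → 11101111111111 = 15359

15359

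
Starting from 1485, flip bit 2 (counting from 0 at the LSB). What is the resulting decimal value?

x = 10111001101
bit 2 is currently 1; toggle it via x ^ (1 << 2) = x ^ 4
→ 10111001001 = 1481

1481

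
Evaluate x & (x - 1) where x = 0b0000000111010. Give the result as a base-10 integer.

56

x = 111010 = 58
x - 1 = 111001
AND   = 111000 = 56
(x & (x - 1) clears the lowest set bit of x.)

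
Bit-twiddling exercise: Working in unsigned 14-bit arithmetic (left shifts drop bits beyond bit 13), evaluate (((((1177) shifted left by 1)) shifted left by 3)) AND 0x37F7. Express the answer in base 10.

1177 = 00010010011001
→ shifted left by 1 (mod 2^14) → 00100100110010 = 2354
→ shifted left by 3 (mod 2^14) → 00100110010000 = 2448
0x37F7 = 11011111110111
→ AND → 00000110010000 = 400

400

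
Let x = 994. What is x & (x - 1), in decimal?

992

x = 1111100010 = 994
x - 1 = 1111100001
AND   = 1111100000 = 992
(x & (x - 1) clears the lowest set bit of x.)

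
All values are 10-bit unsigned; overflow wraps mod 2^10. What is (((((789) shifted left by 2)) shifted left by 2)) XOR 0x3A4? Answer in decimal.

756

789 = 1100010101
→ shifted left by 2 (mod 2^10) → 0001010100 = 84
→ shifted left by 2 (mod 2^10) → 0101010000 = 336
0x3A4 = 1110100100
→ XOR → 1011110100 = 756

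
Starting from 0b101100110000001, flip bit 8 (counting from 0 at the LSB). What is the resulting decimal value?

x = 101100110000001
bit 8 is currently 1; toggle it via x ^ (1 << 8) = x ^ 256
→ 101100010000001 = 22657

22657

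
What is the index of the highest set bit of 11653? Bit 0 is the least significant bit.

13

11653 = 10110110000101
The topmost 1 is at position 13 (since 2^13 = 8192 ≤ 11653 < 16384).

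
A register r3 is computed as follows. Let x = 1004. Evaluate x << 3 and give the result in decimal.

8032

1004 = 0001111101100
shift left by 3 → 1111101100000 = 8032
(equivalently, 1004 × 2^3 = 1004 × 8)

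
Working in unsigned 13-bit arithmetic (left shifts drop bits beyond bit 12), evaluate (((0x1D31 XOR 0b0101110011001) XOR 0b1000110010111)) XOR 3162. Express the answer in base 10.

0x1D31 = 1110100110001
0b0101110011001 = 0101110011001
→ XOR → 1011010101000 = 5800
0b1000110010111 = 1000110010111
→ XOR → 0011100111111 = 1855
3162 = 0110001011010
→ XOR → 0101101100101 = 2917

2917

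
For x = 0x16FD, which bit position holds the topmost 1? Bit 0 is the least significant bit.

12

0x16FD = 1011011111101
The topmost 1 is at position 12 (since 2^12 = 4096 ≤ 5885 < 8192).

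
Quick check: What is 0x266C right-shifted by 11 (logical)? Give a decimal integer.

4

0x266C = 10011001101100
shift right by 11 → 00000000000100 = 4
(equivalently, floor(9836 / 2048))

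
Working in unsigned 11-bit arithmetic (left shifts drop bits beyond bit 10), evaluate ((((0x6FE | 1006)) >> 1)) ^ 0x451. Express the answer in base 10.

0x6FE = 11011111110
1006 = 01111101110
→ | → 11111111110 = 2046
→ >> 1 → 01111111111 = 1023
0x451 = 10001010001
→ ^ → 11110101110 = 1966

1966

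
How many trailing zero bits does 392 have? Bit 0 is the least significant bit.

3

392 = 110001000
Trailing zeros: 3, so the lowest set bit is bit 3 (value 8).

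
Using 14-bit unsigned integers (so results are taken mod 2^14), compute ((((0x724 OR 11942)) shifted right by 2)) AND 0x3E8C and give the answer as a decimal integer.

0x724 = 00011100100100
11942 = 10111010100110
→ OR → 10111110100110 = 12198
→ shifted right by 2 → 00101111101001 = 3049
0x3E8C = 11111010001100
→ AND → 00101010001000 = 2696

2696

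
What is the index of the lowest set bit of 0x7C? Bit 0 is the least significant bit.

0x7C = 1111100
Trailing zeros: 2, so the lowest set bit is bit 2 (value 4).

2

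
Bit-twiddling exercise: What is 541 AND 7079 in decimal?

541 = 0001000011101
7079 = 1101110100111
AND → 0001000000101 = 517

517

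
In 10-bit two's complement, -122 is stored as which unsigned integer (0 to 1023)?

902

122 in 10 bits: 0001111010
Invert: 1110000101
Add 1:  1110000110 = 902
(Check: 2^10 - 122 = 1024 - 122 = 902.)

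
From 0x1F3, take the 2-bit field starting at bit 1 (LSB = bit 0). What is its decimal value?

1

v = 111110011
Shift right by 1: 11111001
Mask low 2 bits: 01 = 1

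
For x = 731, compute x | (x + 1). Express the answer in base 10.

x = 1011011011 = 731
x + 1 = 1011011100
OR    = 1011011111 = 735
(x | (x + 1) sets the lowest cleared bit.)

735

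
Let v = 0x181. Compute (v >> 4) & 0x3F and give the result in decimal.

24

v = 000110000001
Shift right by 4: 00011000
Mask low 6 bits: 011000 = 24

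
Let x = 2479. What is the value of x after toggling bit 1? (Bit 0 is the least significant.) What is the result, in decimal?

2477

x = 100110101111
bit 1 is currently 1; toggle it via x ^ (1 << 1) = x ^ 2
→ 100110101101 = 2477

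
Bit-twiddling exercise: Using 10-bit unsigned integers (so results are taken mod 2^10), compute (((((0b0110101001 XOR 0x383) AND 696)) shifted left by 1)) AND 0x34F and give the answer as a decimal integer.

0b0110101001 = 0110101001
0x383 = 1110000011
→ XOR → 1000101010 = 554
696 = 1010111000
→ AND → 1000101000 = 552
→ shifted left by 1 (mod 2^10) → 0001010000 = 80
0x34F = 1101001111
→ AND → 0001000000 = 64

64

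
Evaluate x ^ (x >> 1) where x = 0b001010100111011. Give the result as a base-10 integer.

8102

x = 1010100111011 = 5435
x>>1 = 0101010011101
XOR  = 1111110100110 = 8102
(x ^ (x >> 1) gives the standard binary-reflected Gray code of x.)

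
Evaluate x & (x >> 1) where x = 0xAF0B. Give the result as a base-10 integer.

1793

x = 1010111100001011 = 44811
x>>1 = 0101011110000101
AND  = 0000011100000001 = 1793
(x & (x >> 1) has a 1 wherever x has two consecutive 1 bits.)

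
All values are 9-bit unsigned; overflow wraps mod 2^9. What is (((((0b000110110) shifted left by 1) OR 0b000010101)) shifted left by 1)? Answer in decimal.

0b000110110 = 000110110
→ shifted left by 1 (mod 2^9) → 001101100 = 108
0b000010101 = 000010101
→ OR → 001111101 = 125
→ shifted left by 1 (mod 2^9) → 011111010 = 250

250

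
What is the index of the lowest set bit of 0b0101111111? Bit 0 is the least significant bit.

0b0101111111 = 101111111
Trailing zeros: 0, so the lowest set bit is bit 0 (value 1).

0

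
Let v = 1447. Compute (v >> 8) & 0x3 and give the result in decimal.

v = 10110100111
Shift right by 8: 101
Mask low 2 bits: 01 = 1

1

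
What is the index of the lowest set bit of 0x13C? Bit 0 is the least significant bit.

2

0x13C = 100111100
Trailing zeros: 2, so the lowest set bit is bit 2 (value 4).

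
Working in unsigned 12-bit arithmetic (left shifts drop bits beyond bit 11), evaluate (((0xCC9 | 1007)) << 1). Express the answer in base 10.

0xCC9 = 110011001001
1007 = 001111101111
→ | → 111111101111 = 4079
→ << 1 (mod 2^12) → 111111011110 = 4062

4062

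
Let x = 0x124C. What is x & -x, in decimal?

4

x = 1001001001100 = 4684
-x (two's complement) = …0110110110100
AND   = 0000000000100 = 4
(x & -x isolates the lowest set bit of x.)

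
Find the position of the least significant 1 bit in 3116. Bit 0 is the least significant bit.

2

3116 = 110000101100
Trailing zeros: 2, so the lowest set bit is bit 2 (value 4).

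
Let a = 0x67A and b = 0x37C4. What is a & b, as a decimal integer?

1600

0x67A = 00011001111010
0x37C4 = 11011111000100
AND → 00011001000000 = 1600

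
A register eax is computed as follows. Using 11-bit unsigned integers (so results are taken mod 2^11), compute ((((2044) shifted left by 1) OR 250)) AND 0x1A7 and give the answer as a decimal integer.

418

2044 = 11111111100
→ shifted left by 1 (mod 2^11) → 11111111000 = 2040
250 = 00011111010
→ OR → 11111111010 = 2042
0x1A7 = 00110100111
→ AND → 00110100010 = 418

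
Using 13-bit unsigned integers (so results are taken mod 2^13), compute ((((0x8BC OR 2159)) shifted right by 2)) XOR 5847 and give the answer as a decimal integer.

0x8BC = 0100010111100
2159 = 0100001101111
→ OR → 0100011111111 = 2303
→ shifted right by 2 → 0001000111111 = 575
5847 = 1011011010111
→ XOR → 1010011101000 = 5352

5352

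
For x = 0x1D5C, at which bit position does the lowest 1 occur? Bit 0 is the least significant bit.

0x1D5C = 1110101011100
Trailing zeros: 2, so the lowest set bit is bit 2 (value 4).

2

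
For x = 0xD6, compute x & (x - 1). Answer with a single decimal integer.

212

x = 11010110 = 214
x - 1 = 11010101
AND   = 11010100 = 212
(x & (x - 1) clears the lowest set bit of x.)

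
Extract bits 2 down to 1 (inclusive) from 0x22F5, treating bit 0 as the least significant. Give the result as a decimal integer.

v = 10001011110101
Shift right by 1: 1000101111010
Mask low 2 bits: 10 = 2

2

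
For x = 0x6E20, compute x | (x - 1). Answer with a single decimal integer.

28223

x = 110111000100000 = 28192
x - 1 = 110111000011111
OR    = 110111000111111 = 28223
(x | (x - 1) sets all bits below the lowest set bit.)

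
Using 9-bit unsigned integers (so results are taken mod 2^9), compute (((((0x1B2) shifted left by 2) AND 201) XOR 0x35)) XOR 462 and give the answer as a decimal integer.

307

0x1B2 = 110110010
→ shifted left by 2 (mod 2^9) → 011001000 = 200
201 = 011001001
→ AND → 011001000 = 200
0x35 = 000110101
→ XOR → 011111101 = 253
462 = 111001110
→ XOR → 100110011 = 307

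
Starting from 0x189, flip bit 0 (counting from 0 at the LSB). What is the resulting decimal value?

392

x = 0110001001
bit 0 is currently 1; toggle it via x ^ (1 << 0) = x ^ 1
→ 0110001000 = 392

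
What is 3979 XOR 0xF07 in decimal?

140

3979 = 111110001011
0xF07 = 111100000111
XOR → 000010001100 = 140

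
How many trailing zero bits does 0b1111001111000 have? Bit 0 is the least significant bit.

3

0b1111001111000 = 1111001111000
Trailing zeros: 3, so the lowest set bit is bit 3 (value 8).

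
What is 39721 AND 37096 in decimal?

39721 = 1001101100101001
37096 = 1001000011101000
AND → 1001000000101000 = 36904

36904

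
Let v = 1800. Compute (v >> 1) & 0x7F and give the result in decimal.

4

v = 11100001000
Shift right by 1: 1110000100
Mask low 7 bits: 0000100 = 4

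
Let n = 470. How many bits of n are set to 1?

470 = 111010110
Count the 1s: 1 + 1 + 1 + 1 + 1 + 1 = 6

6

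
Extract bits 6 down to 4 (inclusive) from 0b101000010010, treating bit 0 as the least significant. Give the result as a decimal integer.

1

v = 101000010010
Shift right by 4: 10100001
Mask low 3 bits: 001 = 1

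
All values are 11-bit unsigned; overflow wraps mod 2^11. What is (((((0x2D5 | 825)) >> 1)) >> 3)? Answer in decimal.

63

0x2D5 = 01011010101
825 = 01100111001
→ | → 01111111101 = 1021
→ >> 1 → 00111111110 = 510
→ >> 3 → 00000111111 = 63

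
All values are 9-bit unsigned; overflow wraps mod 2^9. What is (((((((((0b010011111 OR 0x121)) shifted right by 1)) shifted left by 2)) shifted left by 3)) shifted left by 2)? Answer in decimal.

0b010011111 = 010011111
0x121 = 100100001
→ OR → 110111111 = 447
→ shifted right by 1 → 011011111 = 223
→ shifted left by 2 (mod 2^9) → 101111100 = 380
→ shifted left by 3 (mod 2^9) → 111100000 = 480
→ shifted left by 2 (mod 2^9) → 110000000 = 384

384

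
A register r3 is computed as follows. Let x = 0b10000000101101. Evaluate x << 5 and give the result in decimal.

263584

x = 0000010000000101101
shift left by 5 → 1000000010110100000 = 263584
(equivalently, 8237 × 2^5 = 8237 × 32)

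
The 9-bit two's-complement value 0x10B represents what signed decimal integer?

-245

pattern = 100001011 (MSB is 1 ⇒ negative)
Invert: 011110100, add 1 → 011110101 = 245, so the value is -245.
(Equivalently: 267 - 2^9 = 267 - 512 = -245.)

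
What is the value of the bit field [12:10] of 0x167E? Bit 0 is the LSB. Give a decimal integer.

5

v = 01011001111110
Shift right by 10: 0101
Mask low 3 bits: 101 = 5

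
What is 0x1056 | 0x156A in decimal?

5502

0x1056 = 1000001010110
0x156A = 1010101101010
 OR → 1010101111110 = 5502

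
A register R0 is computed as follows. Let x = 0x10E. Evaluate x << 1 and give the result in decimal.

0x10E = 0100001110
shift left by 1 → 1000011100 = 540
(equivalently, 270 × 2^1 = 270 × 2)

540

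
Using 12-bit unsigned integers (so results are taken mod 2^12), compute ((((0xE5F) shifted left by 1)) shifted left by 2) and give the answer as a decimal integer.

760

0xE5F = 111001011111
→ shifted left by 1 (mod 2^12) → 110010111110 = 3262
→ shifted left by 2 (mod 2^12) → 001011111000 = 760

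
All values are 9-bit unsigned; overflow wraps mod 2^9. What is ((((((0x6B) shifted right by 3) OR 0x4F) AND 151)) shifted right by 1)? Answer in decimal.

0x6B = 001101011
→ shifted right by 3 → 000001101 = 13
0x4F = 001001111
→ OR → 001001111 = 79
151 = 010010111
→ AND → 000000111 = 7
→ shifted right by 1 → 000000011 = 3

3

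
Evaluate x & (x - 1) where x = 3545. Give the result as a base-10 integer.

3544

x = 110111011001 = 3545
x - 1 = 110111011000
AND   = 110111011000 = 3544
(x & (x - 1) clears the lowest set bit of x.)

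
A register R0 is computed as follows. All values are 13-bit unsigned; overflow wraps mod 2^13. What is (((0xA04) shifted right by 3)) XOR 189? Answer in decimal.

0xA04 = 0101000000100
→ shifted right by 3 → 0000101000000 = 320
189 = 0000010111101
→ XOR → 0000111111101 = 509

509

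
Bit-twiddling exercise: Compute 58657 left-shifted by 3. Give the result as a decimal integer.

469256

58657 = 0001110010100100001
shift left by 3 → 1110010100100001000 = 469256
(equivalently, 58657 × 2^3 = 58657 × 8)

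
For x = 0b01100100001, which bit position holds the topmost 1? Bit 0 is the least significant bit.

0b01100100001 = 1100100001
The topmost 1 is at position 9 (since 2^9 = 512 ≤ 801 < 1024).

9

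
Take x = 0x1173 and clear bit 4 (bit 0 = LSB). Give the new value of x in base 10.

4451

x = 1000101110011
bit 4 is currently 1; clear it via x & ~(1 << 4) = x & ~16
→ 1000101100011 = 4451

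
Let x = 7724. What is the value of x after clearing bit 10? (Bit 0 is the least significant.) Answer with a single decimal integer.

6700

x = 001111000101100
bit 10 is currently 1; clear it via x & ~(1 << 10) = x & ~1024
→ 001101000101100 = 6700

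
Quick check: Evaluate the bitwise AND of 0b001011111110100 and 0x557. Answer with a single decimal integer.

a = 1011111110100
0x557 = 0010101010111
AND → 0010101010100 = 1364

1364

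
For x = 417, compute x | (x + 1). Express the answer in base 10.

419

x = 110100001 = 417
x + 1 = 110100010
OR    = 110100011 = 419
(x | (x + 1) sets the lowest cleared bit.)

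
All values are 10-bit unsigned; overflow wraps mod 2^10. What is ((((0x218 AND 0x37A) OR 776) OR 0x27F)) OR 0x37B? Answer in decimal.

0x218 = 1000011000
0x37A = 1101111010
→ AND → 1000011000 = 536
776 = 1100001000
→ OR → 1100011000 = 792
0x27F = 1001111111
→ OR → 1101111111 = 895
0x37B = 1101111011
→ OR → 1101111111 = 895

895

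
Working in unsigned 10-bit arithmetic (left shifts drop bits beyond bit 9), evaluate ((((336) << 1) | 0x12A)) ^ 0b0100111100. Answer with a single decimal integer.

336 = 0101010000
→ << 1 (mod 2^10) → 1010100000 = 672
0x12A = 0100101010
→ | → 1110101010 = 938
0b0100111100 = 0100111100
→ ^ → 1010010110 = 662

662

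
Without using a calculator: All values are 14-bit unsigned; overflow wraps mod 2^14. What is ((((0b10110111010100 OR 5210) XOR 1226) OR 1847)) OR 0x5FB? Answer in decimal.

16383

0b10110111010100 = 10110111010100
5210 = 01010001011010
→ OR → 11110111011110 = 15838
1226 = 00010011001010
→ XOR → 11100100010100 = 14612
1847 = 00011100110111
→ OR → 11111100110111 = 16183
0x5FB = 00010111111011
→ OR → 11111111111111 = 16383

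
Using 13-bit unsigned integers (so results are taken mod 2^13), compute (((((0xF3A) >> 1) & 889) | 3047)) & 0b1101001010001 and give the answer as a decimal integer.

0xF3A = 0111100111010
→ >> 1 → 0011110011101 = 1949
889 = 0001101111001
→ & → 0001100011001 = 793
3047 = 0101111100111
→ | → 0101111111111 = 3071
0b1101001010001 = 1101001010001
→ & → 0101001010001 = 2641

2641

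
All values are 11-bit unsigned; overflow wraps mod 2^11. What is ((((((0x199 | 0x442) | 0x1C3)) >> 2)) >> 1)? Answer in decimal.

187

0x199 = 00110011001
0x442 = 10001000010
→ | → 10111011011 = 1499
0x1C3 = 00111000011
→ | → 10111011011 = 1499
→ >> 2 → 00101110110 = 374
→ >> 1 → 00010111011 = 187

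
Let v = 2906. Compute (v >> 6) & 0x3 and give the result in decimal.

v = 0101101011010
Shift right by 6: 0101101
Mask low 2 bits: 01 = 1

1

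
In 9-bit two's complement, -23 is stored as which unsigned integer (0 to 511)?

489

23 in 9 bits: 000010111
Invert: 111101000
Add 1:  111101001 = 489
(Check: 2^9 - 23 = 512 - 23 = 489.)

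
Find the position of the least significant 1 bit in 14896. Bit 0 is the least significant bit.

4

14896 = 11101000110000
Trailing zeros: 4, so the lowest set bit is bit 4 (value 16).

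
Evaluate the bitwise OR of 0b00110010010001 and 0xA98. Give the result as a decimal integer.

3737

a = 110010010001
0xA98 = 101010011000
 OR → 111010011001 = 3737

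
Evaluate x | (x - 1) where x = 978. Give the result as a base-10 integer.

979

x = 1111010010 = 978
x - 1 = 1111010001
OR    = 1111010011 = 979
(x | (x - 1) sets all bits below the lowest set bit.)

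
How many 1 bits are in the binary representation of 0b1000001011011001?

7

n = 1000001011011001
Count the 1s: 1 + 1 + 1 + 1 + 1 + 1 + 1 = 7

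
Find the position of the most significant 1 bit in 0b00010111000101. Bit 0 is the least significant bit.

10

0b00010111000101 = 10111000101
The topmost 1 is at position 10 (since 2^10 = 1024 ≤ 1477 < 2048).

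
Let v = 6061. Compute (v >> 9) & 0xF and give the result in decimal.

11

v = 1011110101101
Shift right by 9: 1011
Mask low 4 bits: 1011 = 11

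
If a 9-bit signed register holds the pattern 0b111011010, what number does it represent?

-38

pattern = 111011010 (MSB is 1 ⇒ negative)
Invert: 000100101, add 1 → 000100110 = 38, so the value is -38.
(Equivalently: 474 - 2^9 = 474 - 512 = -38.)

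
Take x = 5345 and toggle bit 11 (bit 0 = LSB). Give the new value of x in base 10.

x = 1010011100001
bit 11 is currently 0; toggle it via x ^ (1 << 11) = x ^ 2048
→ 1110011100001 = 7393

7393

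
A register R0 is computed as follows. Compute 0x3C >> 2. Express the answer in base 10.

15

0x3C = 111100
shift right by 2 → 001111 = 15
(equivalently, floor(60 / 4))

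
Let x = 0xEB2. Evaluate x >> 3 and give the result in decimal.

470

0xEB2 = 111010110010
shift right by 3 → 000111010110 = 470
(equivalently, floor(3762 / 8))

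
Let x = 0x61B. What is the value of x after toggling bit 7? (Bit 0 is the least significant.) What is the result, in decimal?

1691

x = 11000011011
bit 7 is currently 0; toggle it via x ^ (1 << 7) = x ^ 128
→ 11010011011 = 1691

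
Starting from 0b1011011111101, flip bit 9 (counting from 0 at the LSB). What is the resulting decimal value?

5373

x = 1011011111101
bit 9 is currently 1; toggle it via x ^ (1 << 9) = x ^ 512
→ 1010011111101 = 5373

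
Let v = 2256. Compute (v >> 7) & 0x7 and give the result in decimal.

1

v = 100011010000
Shift right by 7: 10001
Mask low 3 bits: 001 = 1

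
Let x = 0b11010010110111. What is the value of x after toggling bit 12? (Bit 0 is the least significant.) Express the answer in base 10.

9399

x = 11010010110111
bit 12 is currently 1; toggle it via x ^ (1 << 12) = x ^ 4096
→ 10010010110111 = 9399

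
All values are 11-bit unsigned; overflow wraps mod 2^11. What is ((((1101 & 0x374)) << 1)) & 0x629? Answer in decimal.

1101 = 10001001101
0x374 = 01101110100
→ & → 00001000100 = 68
→ << 1 (mod 2^11) → 00010001000 = 136
0x629 = 11000101001
→ & → 00000001000 = 8

8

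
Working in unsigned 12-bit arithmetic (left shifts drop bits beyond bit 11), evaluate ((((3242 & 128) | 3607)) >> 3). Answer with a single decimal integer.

466

3242 = 110010101010
128 = 000010000000
→ & → 000010000000 = 128
3607 = 111000010111
→ | → 111010010111 = 3735
→ >> 3 → 000111010010 = 466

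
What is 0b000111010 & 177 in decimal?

a = 00111010
177 = 10110001
AND → 00110000 = 48

48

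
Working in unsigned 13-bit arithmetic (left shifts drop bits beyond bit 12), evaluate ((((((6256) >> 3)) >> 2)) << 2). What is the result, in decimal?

780

6256 = 1100001110000
→ >> 3 → 0001100001110 = 782
→ >> 2 → 0000011000011 = 195
→ << 2 (mod 2^13) → 0001100001100 = 780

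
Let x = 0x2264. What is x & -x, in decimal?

x = 10001001100100 = 8804
-x (two's complement) = …01110110011100
AND   = 00000000000100 = 4
(x & -x isolates the lowest set bit of x.)

4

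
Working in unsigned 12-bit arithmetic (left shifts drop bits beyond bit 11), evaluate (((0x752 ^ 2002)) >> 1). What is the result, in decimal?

64

0x752 = 011101010010
2002 = 011111010010
→ ^ → 000010000000 = 128
→ >> 1 → 000001000000 = 64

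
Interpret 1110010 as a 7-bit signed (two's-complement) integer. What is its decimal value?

-14

pattern = 1110010 (MSB is 1 ⇒ negative)
Invert: 0001101, add 1 → 0001110 = 14, so the value is -14.
(Equivalently: 114 - 2^7 = 114 - 128 = -14.)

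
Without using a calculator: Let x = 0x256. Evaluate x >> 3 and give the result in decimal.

74

0x256 = 1001010110
shift right by 3 → 0001001010 = 74
(equivalently, floor(598 / 8))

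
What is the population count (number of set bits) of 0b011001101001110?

n = 11001101001110
Count the 1s: 1 + 1 + 1 + 1 + 1 + 1 + 1 + 1 = 8

8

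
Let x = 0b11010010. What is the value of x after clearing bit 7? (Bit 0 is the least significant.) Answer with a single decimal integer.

x = 11010010
bit 7 is currently 1; clear it via x & ~(1 << 7) = x & ~128
→ 01010010 = 82

82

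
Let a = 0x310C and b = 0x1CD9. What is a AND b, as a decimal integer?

0x310C = 11000100001100
0x1CD9 = 01110011011001
AND → 01000000001000 = 4104

4104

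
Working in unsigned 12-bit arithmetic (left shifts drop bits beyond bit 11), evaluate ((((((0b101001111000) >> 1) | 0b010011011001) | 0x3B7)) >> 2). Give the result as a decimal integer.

511

0b101001111000 = 101001111000
→ >> 1 → 010100111100 = 1340
0b010011011001 = 010011011001
→ | → 010111111101 = 1533
0x3B7 = 001110110111
→ | → 011111111111 = 2047
→ >> 2 → 000111111111 = 511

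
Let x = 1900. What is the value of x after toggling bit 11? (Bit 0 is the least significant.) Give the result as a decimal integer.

3948

x = 011101101100
bit 11 is currently 0; toggle it via x ^ (1 << 11) = x ^ 2048
→ 111101101100 = 3948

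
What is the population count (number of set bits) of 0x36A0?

6

0x36A0 = 11011010100000
Count the 1s: 1 + 1 + 1 + 1 + 1 + 1 = 6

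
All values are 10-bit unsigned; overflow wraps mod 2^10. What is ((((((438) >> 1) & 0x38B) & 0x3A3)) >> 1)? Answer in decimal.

65

438 = 0110110110
→ >> 1 → 0011011011 = 219
0x38B = 1110001011
→ & → 0010001011 = 139
0x3A3 = 1110100011
→ & → 0010000011 = 131
→ >> 1 → 0001000001 = 65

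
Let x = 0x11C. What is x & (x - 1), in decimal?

x = 100011100 = 284
x - 1 = 100011011
AND   = 100011000 = 280
(x & (x - 1) clears the lowest set bit of x.)

280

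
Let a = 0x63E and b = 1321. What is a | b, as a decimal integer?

0x63E = 11000111110
1321 = 10100101001
 OR → 11100111111 = 1855

1855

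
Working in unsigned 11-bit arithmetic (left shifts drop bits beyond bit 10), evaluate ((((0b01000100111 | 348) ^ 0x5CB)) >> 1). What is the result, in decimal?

858

0b01000100111 = 01000100111
348 = 00101011100
→ | → 01101111111 = 895
0x5CB = 10111001011
→ ^ → 11010110100 = 1716
→ >> 1 → 01101011010 = 858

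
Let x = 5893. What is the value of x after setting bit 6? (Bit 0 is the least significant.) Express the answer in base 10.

x = 1011100000101
bit 6 is currently 0; set it via x | (1 << 6) = x | 64
→ 1011101000101 = 5957

5957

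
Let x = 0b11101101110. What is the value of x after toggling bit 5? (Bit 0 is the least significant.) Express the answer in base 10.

1870

x = 11101101110
bit 5 is currently 1; toggle it via x ^ (1 << 5) = x ^ 32
→ 11101001110 = 1870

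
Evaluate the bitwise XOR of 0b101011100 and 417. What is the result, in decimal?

253

a = 101011100
417 = 110100001
XOR → 011111101 = 253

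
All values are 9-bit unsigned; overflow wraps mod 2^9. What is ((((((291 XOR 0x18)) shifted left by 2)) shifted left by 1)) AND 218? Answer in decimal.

291 = 100100011
0x18 = 000011000
→ XOR → 100111011 = 315
→ shifted left by 2 (mod 2^9) → 011101100 = 236
→ shifted left by 1 (mod 2^9) → 111011000 = 472
218 = 011011010
→ AND → 011011000 = 216

216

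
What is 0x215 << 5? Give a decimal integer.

0x215 = 000001000010101
shift left by 5 → 100001010100000 = 17056
(equivalently, 533 × 2^5 = 533 × 32)

17056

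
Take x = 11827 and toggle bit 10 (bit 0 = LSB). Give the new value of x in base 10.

10803

x = 10111000110011
bit 10 is currently 1; toggle it via x ^ (1 << 10) = x ^ 1024
→ 10101000110011 = 10803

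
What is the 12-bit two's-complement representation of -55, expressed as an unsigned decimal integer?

55 in 12 bits: 000000110111
Invert: 111111001000
Add 1:  111111001001 = 4041
(Check: 2^12 - 55 = 4096 - 55 = 4041.)

4041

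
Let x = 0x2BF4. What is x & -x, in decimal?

4

x = 10101111110100 = 11252
-x (two's complement) = …01010000001100
AND   = 00000000000100 = 4
(x & -x isolates the lowest set bit of x.)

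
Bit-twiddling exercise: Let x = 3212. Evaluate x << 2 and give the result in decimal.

3212 = 00110010001100
shift left by 2 → 11001000110000 = 12848
(equivalently, 3212 × 2^2 = 3212 × 4)

12848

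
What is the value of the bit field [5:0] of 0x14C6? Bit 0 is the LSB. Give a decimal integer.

6

v = 001010011000110
Shift right by 0: 001010011000110
Mask low 6 bits: 000110 = 6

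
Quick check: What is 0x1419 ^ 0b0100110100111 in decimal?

0x1419 = 1010000011001
b = 0100110100111
XOR → 1110110111110 = 7614

7614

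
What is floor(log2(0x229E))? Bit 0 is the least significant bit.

0x229E = 10001010011110
The topmost 1 is at position 13 (since 2^13 = 8192 ≤ 8862 < 16384).

13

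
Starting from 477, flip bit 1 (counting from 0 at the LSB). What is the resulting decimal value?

479

x = 00111011101
bit 1 is currently 0; toggle it via x ^ (1 << 1) = x ^ 2
→ 00111011111 = 479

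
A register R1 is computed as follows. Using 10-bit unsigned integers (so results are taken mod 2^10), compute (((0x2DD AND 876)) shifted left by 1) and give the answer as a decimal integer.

0x2DD = 1011011101
876 = 1101101100
→ AND → 1001001100 = 588
→ shifted left by 1 (mod 2^10) → 0010011000 = 152

152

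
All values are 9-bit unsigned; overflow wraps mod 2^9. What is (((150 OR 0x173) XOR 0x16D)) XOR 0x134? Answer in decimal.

150 = 010010110
0x173 = 101110011
→ OR → 111110111 = 503
0x16D = 101101101
→ XOR → 010011010 = 154
0x134 = 100110100
→ XOR → 110101110 = 430

430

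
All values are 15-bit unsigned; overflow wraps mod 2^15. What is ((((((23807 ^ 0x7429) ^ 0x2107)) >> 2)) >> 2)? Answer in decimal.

157

23807 = 101110011111111
0x7429 = 111010000101001
→ ^ → 010100011010110 = 10454
0x2107 = 010000100000111
→ ^ → 000100111010001 = 2513
→ >> 2 → 000001001110100 = 628
→ >> 2 → 000000010011101 = 157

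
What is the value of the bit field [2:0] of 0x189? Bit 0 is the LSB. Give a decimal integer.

1

v = 00110001001
Shift right by 0: 00110001001
Mask low 3 bits: 001 = 1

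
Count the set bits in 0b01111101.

6

n = 1111101
Count the 1s: 1 + 1 + 1 + 1 + 1 + 1 = 6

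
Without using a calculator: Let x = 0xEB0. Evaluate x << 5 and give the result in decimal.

0xEB0 = 00000111010110000
shift left by 5 → 11101011000000000 = 120320
(equivalently, 3760 × 2^5 = 3760 × 32)

120320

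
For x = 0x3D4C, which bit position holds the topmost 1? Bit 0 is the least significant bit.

0x3D4C = 11110101001100
The topmost 1 is at position 13 (since 2^13 = 8192 ≤ 15692 < 16384).

13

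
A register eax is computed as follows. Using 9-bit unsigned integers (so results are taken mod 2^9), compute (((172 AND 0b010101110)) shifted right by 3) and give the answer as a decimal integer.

172 = 010101100
0b010101110 = 010101110
→ AND → 010101100 = 172
→ shifted right by 3 → 000010101 = 21

21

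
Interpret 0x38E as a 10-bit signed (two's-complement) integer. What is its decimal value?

-114

pattern = 1110001110 (MSB is 1 ⇒ negative)
Invert: 0001110001, add 1 → 0001110010 = 114, so the value is -114.
(Equivalently: 910 - 2^10 = 910 - 1024 = -114.)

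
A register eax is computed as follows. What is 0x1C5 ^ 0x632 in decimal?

0x1C5 = 00111000101
0x632 = 11000110010
XOR → 11111110111 = 2039

2039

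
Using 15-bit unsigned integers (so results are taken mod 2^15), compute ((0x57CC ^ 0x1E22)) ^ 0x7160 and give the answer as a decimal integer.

14478

0x57CC = 101011111001100
0x1E22 = 001111000100010
→ ^ → 100100111101110 = 18926
0x7160 = 111000101100000
→ ^ → 011100010001110 = 14478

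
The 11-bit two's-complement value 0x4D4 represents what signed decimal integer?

-812

pattern = 10011010100 (MSB is 1 ⇒ negative)
Invert: 01100101011, add 1 → 01100101100 = 812, so the value is -812.
(Equivalently: 1236 - 2^11 = 1236 - 2048 = -812.)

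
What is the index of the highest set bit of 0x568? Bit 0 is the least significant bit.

10

0x568 = 10101101000
The topmost 1 is at position 10 (since 2^10 = 1024 ≤ 1384 < 2048).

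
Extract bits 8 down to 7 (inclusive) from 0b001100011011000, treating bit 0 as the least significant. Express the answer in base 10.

v = 001100011011000
Shift right by 7: 00110001
Mask low 2 bits: 01 = 1

1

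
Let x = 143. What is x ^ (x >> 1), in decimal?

x = 10001111 = 143
x>>1 = 01000111
XOR  = 11001000 = 200
(x ^ (x >> 1) gives the standard binary-reflected Gray code of x.)

200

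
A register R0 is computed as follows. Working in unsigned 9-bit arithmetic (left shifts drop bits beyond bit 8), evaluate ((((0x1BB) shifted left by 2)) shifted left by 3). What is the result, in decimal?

0x1BB = 110111011
→ shifted left by 2 (mod 2^9) → 011101100 = 236
→ shifted left by 3 (mod 2^9) → 101100000 = 352

352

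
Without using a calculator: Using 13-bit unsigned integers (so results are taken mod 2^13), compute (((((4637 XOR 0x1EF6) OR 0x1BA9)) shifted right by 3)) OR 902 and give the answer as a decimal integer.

1023

4637 = 1001000011101
0x1EF6 = 1111011110110
→ XOR → 0110011101011 = 3307
0x1BA9 = 1101110101001
→ OR → 1111111101011 = 8171
→ shifted right by 3 → 0001111111101 = 1021
902 = 0001110000110
→ OR → 0001111111111 = 1023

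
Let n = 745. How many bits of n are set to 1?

6

745 = 1011101001
Count the 1s: 1 + 1 + 1 + 1 + 1 + 1 = 6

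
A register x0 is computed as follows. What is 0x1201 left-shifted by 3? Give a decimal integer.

0x1201 = 0001001000000001
shift left by 3 → 1001000000001000 = 36872
(equivalently, 4609 × 2^3 = 4609 × 8)

36872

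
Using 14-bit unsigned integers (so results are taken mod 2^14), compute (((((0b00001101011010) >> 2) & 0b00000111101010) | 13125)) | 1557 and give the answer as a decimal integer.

0b00001101011010 = 00001101011010
→ >> 2 → 00000011010110 = 214
0b00000111101010 = 00000111101010
→ & → 00000011000010 = 194
13125 = 11001101000101
→ | → 11001111000111 = 13255
1557 = 00011000010101
→ | → 11011111010111 = 14295

14295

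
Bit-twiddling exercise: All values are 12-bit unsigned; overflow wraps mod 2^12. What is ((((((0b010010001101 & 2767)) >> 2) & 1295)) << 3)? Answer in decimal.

0b010010001101 = 010010001101
2767 = 101011001111
→ & → 000010001101 = 141
→ >> 2 → 000000100011 = 35
1295 = 010100001111
→ & → 000000000011 = 3
→ << 3 (mod 2^12) → 000000011000 = 24

24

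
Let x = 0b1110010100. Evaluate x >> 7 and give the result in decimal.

x = 1110010100
shift right by 7 → 0000000111 = 7
(equivalently, floor(916 / 128))

7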